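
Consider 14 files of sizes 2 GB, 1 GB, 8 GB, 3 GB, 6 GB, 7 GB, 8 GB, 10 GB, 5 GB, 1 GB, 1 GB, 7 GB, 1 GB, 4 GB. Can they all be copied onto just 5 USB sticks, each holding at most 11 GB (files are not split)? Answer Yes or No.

Total = 64 GB; ⌈64/11⌉ = 6.
At least 6 USB sticks are required, but only 5 are allowed.

No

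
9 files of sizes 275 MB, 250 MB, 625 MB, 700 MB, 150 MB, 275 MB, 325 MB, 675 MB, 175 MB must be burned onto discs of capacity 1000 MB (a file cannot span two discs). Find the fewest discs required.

Total = 700 + 675 + 625 + 325 + 275 + 275 + 250 + 175 + 150 = 3450 MB.
Lower bound: ⌈3450/1000⌉ = 4 discs.
A packing using 4 discs:
  disc 1: 700 + 275 = 975
  disc 2: 675 + 325 = 1000
  disc 3: 625 + 275 = 900
  disc 4: 250 + 175 + 150 = 575
This matches the lower bound, so 4 is optimal.

4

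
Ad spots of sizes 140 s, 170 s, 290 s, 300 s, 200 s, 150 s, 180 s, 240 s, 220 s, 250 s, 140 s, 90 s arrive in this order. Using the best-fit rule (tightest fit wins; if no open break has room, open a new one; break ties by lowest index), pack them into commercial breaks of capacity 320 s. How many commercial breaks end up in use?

9

  140 → break 1 (new)  [load 140/320]
  170 → break 1  [load 310/320]
  290 → break 2 (new)  [load 290/320]
  300 → break 3 (new)  [load 300/320]
  200 → break 4 (new)  [load 200/320]
  150 → break 5 (new)  [load 150/320]
  180 → break 6 (new)  [load 180/320]
  240 → break 7 (new)  [load 240/320]
  220 → break 8 (new)  [load 220/320]
  250 → break 9 (new)  [load 250/320]
  140 → break 6  [load 320/320]
  90 → break 8  [load 310/320]
9 commercial breaks opened.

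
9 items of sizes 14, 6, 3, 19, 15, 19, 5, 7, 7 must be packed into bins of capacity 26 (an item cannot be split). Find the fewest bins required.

4

Total = 19 + 19 + 15 + 14 + 7 + 7 + 6 + 5 + 3 = 95.
Lower bound: ⌈95/26⌉ = 4 bins.
A packing using 4 bins:
  bin 1: 19 + 7 = 26
  bin 2: 19 + 7 = 26
  bin 3: 15 + 6 + 5 = 26
  bin 4: 14 + 3 = 17
This matches the lower bound, so 4 is optimal.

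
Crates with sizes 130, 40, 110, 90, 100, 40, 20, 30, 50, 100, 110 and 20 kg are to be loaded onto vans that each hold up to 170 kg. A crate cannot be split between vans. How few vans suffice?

6

Total = 130 + 110 + 110 + 100 + 100 + 90 + 50 + 40 + 40 + 30 + 20 + 20 = 840 kg.
Lower bound: ⌈840/170⌉ = 5 vans.
Also, 6 crates each exceed 85 kg, and no two of those can share a van, so at least 6 vans are needed.
A packing using 6 vans:
  van 1: 130 + 40 = 170
  van 2: 110 + 50 = 160
  van 3: 110 + 40 + 20 = 170
  van 4: 100 + 30 + 20 = 150
  van 5: 100 = 100
  van 6: 90 = 90
This matches the lower bound, so 6 is optimal.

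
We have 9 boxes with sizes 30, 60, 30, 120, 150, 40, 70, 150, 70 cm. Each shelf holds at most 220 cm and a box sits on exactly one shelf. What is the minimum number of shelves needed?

Total = 150 + 150 + 120 + 70 + 70 + 60 + 40 + 30 + 30 = 720 cm.
Lower bound: ⌈720/220⌉ = 4 shelves.
A packing using 4 shelves:
  shelf 1: 150 + 70 = 220
  shelf 2: 150 + 70 = 220
  shelf 3: 120 + 60 + 40 = 220
  shelf 4: 30 + 30 = 60
This matches the lower bound, so 4 is optimal.

4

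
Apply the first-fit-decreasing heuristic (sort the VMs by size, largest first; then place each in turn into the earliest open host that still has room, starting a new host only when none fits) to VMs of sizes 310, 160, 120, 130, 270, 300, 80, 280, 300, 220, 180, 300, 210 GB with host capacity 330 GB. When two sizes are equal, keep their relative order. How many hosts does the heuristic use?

10

Sorted descending: 310, 300, 300, 300, 280, 270, 220, 210, 180, 160, 130, 120, 80.
  310 → host 1 (new)  [load 310/330]
  300 → host 2 (new)  [load 300/330]
  300 → host 3 (new)  [load 300/330]
  300 → host 4 (new)  [load 300/330]
  280 → host 5 (new)  [load 280/330]
  270 → host 6 (new)  [load 270/330]
  220 → host 7 (new)  [load 220/330]
  210 → host 8 (new)  [load 210/330]
  180 → host 9 (new)  [load 180/330]
  160 → host 10 (new)  [load 160/330]
  130 → host 9  [load 310/330]
  120 → host 8  [load 330/330]
  80 → host 7  [load 300/330]
10 hosts opened.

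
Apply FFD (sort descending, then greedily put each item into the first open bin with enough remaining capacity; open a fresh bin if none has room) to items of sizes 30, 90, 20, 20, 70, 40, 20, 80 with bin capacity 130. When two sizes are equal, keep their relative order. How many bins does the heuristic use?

Sorted descending: 90, 80, 70, 40, 30, 20, 20, 20.
  90 → bin 1 (new)  [load 90/130]
  80 → bin 2 (new)  [load 80/130]
  70 → bin 3 (new)  [load 70/130]
  40 → bin 1  [load 130/130]
  30 → bin 2  [load 110/130]
  20 → bin 2  [load 130/130]
  20 → bin 3  [load 90/130]
  20 → bin 3  [load 110/130]
3 bins opened.

3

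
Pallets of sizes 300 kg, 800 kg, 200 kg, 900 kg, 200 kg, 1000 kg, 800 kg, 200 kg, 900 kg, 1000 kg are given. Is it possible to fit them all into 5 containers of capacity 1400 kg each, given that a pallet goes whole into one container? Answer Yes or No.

No

Total = 6300 kg; ⌈6300/1400⌉ = 5.
6 pallets each exceed half the capacity and cannot share a container, forcing at least 6 containers.
At least 6 containers are required, but only 5 are allowed.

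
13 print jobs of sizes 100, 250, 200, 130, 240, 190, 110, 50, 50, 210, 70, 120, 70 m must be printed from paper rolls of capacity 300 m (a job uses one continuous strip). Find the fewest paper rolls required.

7

Total = 250 + 240 + 210 + 200 + 190 + 130 + 120 + 110 + 100 + 70 + 70 + 50 + 50 = 1790 m.
Lower bound: ⌈1790/300⌉ = 6 paper rolls.
A packing using 7 paper rolls:
  roll 1: 250 + 50 = 300
  roll 2: 240 + 50 = 290
  roll 3: 210 + 70 = 280
  roll 4: 200 + 100 = 300
  roll 5: 190 + 110 = 300
  roll 6: 130 + 120 = 250
  roll 7: 70 = 70
No arrangement into 6 paper rolls stays within capacity, so 7 is optimal.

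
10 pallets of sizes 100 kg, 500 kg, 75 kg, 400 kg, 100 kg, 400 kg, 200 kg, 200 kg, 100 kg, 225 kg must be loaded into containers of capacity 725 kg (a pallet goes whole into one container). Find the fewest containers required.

Total = 500 + 400 + 400 + 225 + 200 + 200 + 100 + 100 + 100 + 75 = 2300 kg.
Lower bound: ⌈2300/725⌉ = 4 containers.
A packing using 4 containers:
  container 1: 500 + 225 = 725
  container 2: 400 + 200 + 100 = 700
  container 3: 400 + 200 + 100 = 700
  container 4: 100 + 75 = 175
This matches the lower bound, so 4 is optimal.

4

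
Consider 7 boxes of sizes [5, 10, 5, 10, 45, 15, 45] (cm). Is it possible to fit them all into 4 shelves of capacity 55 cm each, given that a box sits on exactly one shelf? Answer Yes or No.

Yes

A valid assignment using 3 shelves:
  shelf 1: 45 + 10 = 55
  shelf 2: 45 + 10 = 55
  shelf 3: 15 + 5 + 5 = 25
That uses only 3 ≤ 4, so 4 shelves are enough.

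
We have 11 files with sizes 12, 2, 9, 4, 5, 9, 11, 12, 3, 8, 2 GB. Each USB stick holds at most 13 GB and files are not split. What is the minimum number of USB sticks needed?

7

Total = 12 + 12 + 11 + 9 + 9 + 8 + 5 + 4 + 3 + 2 + 2 = 77 GB.
Lower bound: ⌈77/13⌉ = 6 USB sticks.
A packing using 7 USB sticks:
  USB stick 1: 12 = 12
  USB stick 2: 12 = 12
  USB stick 3: 11 + 2 = 13
  USB stick 4: 9 + 4 = 13
  USB stick 5: 9 + 3 = 12
  USB stick 6: 8 + 5 = 13
  USB stick 7: 2 = 2
No arrangement into 6 USB sticks stays within capacity, so 7 is optimal.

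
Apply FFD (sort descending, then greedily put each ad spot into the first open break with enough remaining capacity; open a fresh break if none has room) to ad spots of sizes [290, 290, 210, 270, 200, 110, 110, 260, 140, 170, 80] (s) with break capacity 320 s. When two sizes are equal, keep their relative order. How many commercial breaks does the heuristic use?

8

Sorted descending: 290, 290, 270, 260, 210, 200, 170, 140, 110, 110, 80.
  290 → break 1 (new)  [load 290/320]
  290 → break 2 (new)  [load 290/320]
  270 → break 3 (new)  [load 270/320]
  260 → break 4 (new)  [load 260/320]
  210 → break 5 (new)  [load 210/320]
  200 → break 6 (new)  [load 200/320]
  170 → break 7 (new)  [load 170/320]
  140 → break 7  [load 310/320]
  110 → break 5  [load 320/320]
  110 → break 6  [load 310/320]
  80 → break 8 (new)  [load 80/320]
8 commercial breaks opened.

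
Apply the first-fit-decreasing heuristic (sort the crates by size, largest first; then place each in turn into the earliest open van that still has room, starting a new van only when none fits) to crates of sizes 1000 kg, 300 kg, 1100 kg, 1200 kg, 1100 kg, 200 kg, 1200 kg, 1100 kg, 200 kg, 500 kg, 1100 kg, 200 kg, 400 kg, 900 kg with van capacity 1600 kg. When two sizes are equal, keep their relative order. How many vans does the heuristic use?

8

Sorted descending: 1200, 1200, 1100, 1100, 1100, 1100, 1000, 900, 500, 400, 300, 200, 200, 200.
  1200 → van 1 (new)  [load 1200/1600]
  1200 → van 2 (new)  [load 1200/1600]
  1100 → van 3 (new)  [load 1100/1600]
  1100 → van 4 (new)  [load 1100/1600]
  1100 → van 5 (new)  [load 1100/1600]
  1100 → van 6 (new)  [load 1100/1600]
  1000 → van 7 (new)  [load 1000/1600]
  900 → van 8 (new)  [load 900/1600]
  500 → van 3  [load 1600/1600]
  400 → van 1  [load 1600/1600]
  300 → van 2  [load 1500/1600]
  200 → van 4  [load 1300/1600]
  200 → van 4  [load 1500/1600]
  200 → van 5  [load 1300/1600]
8 vans opened.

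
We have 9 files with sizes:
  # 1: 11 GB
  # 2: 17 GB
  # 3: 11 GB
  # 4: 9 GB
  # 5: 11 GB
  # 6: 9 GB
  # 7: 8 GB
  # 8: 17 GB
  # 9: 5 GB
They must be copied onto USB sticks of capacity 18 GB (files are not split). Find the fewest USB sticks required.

7

Total = 17 + 17 + 11 + 11 + 11 + 9 + 9 + 8 + 5 = 98 GB.
Lower bound: ⌈98/18⌉ = 6 USB sticks.
A packing using 7 USB sticks:
  USB stick 1: 17 = 17
  USB stick 2: 17 = 17
  USB stick 3: 11 + 5 = 16
  USB stick 4: 11 = 11
  USB stick 5: 11 = 11
  USB stick 6: 9 + 9 = 18
  USB stick 7: 8 = 8
No arrangement into 6 USB sticks stays within capacity, so 7 is optimal.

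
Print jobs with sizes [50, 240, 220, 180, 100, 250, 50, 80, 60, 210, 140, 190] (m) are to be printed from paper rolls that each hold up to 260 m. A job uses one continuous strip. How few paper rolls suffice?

Total = 250 + 240 + 220 + 210 + 190 + 180 + 140 + 100 + 80 + 60 + 50 + 50 = 1770 m.
Lower bound: ⌈1770/260⌉ = 7 paper rolls.
A packing using 8 paper rolls:
  roll 1: 250 = 250
  roll 2: 240 = 240
  roll 3: 220 = 220
  roll 4: 210 + 50 = 260
  roll 5: 190 + 60 = 250
  roll 6: 180 + 80 = 260
  roll 7: 140 + 100 = 240
  roll 8: 50 = 50
No arrangement into 7 paper rolls stays within capacity, so 8 is optimal.

8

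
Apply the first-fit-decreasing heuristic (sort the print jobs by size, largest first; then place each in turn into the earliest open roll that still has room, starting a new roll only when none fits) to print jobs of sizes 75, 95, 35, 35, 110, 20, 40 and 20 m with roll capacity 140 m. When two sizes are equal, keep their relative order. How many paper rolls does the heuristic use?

4

Sorted descending: 110, 95, 75, 40, 35, 35, 20, 20.
  110 → roll 1 (new)  [load 110/140]
  95 → roll 2 (new)  [load 95/140]
  75 → roll 3 (new)  [load 75/140]
  40 → roll 2  [load 135/140]
  35 → roll 3  [load 110/140]
  35 → roll 4 (new)  [load 35/140]
  20 → roll 1  [load 130/140]
  20 → roll 3  [load 130/140]
4 paper rolls opened.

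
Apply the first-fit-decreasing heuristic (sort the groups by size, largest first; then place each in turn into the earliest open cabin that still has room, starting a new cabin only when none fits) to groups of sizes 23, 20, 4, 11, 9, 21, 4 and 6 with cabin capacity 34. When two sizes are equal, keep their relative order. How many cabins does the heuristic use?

Sorted descending: 23, 21, 20, 11, 9, 6, 4, 4.
  23 → cabin 1 (new)  [load 23/34]
  21 → cabin 2 (new)  [load 21/34]
  20 → cabin 3 (new)  [load 20/34]
  11 → cabin 1  [load 34/34]
  9 → cabin 2  [load 30/34]
  6 → cabin 3  [load 26/34]
  4 → cabin 2  [load 34/34]
  4 → cabin 3  [load 30/34]
3 cabins opened.

3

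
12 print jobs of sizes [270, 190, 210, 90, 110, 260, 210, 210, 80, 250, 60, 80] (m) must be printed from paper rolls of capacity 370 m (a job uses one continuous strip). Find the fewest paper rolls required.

Total = 270 + 260 + 250 + 210 + 210 + 210 + 190 + 110 + 90 + 80 + 80 + 60 = 2020 m.
Lower bound: ⌈2020/370⌉ = 6 paper rolls.
Also, 7 print jobs each exceed 185 m, and no two of those can share a roll, so at least 7 paper rolls are needed.
A packing using 7 paper rolls:
  roll 1: 270 + 90 = 360
  roll 2: 260 + 110 = 370
  roll 3: 250 + 80 = 330
  roll 4: 210 + 80 + 60 = 350
  roll 5: 210 = 210
  roll 6: 210 = 210
  roll 7: 190 = 190
This matches the lower bound, so 7 is optimal.

7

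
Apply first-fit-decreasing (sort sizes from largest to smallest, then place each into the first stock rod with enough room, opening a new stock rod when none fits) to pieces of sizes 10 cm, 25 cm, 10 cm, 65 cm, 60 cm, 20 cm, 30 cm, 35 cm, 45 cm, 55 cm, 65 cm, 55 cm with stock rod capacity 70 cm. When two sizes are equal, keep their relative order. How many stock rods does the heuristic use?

8

Sorted descending: 65, 65, 60, 55, 55, 45, 35, 30, 25, 20, 10, 10.
  65 → stock rod 1 (new)  [load 65/70]
  65 → stock rod 2 (new)  [load 65/70]
  60 → stock rod 3 (new)  [load 60/70]
  55 → stock rod 4 (new)  [load 55/70]
  55 → stock rod 5 (new)  [load 55/70]
  45 → stock rod 6 (new)  [load 45/70]
  35 → stock rod 7 (new)  [load 35/70]
  30 → stock rod 7  [load 65/70]
  25 → stock rod 6  [load 70/70]
  20 → stock rod 8 (new)  [load 20/70]
  10 → stock rod 3  [load 70/70]
  10 → stock rod 4  [load 65/70]
8 stock rods opened.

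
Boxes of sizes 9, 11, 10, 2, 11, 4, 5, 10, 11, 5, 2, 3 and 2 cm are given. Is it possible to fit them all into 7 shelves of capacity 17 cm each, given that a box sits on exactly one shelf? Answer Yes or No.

Yes

A valid assignment using 6 shelves:
  shelf 1: 11 + 5 = 16
  shelf 2: 11 + 5 = 16
  shelf 3: 11 + 4 + 2 = 17
  shelf 4: 10 + 3 + 2 + 2 = 17
  shelf 5: 10 = 10
  shelf 6: 9 = 9
That uses only 6 ≤ 7, so 7 shelves are enough.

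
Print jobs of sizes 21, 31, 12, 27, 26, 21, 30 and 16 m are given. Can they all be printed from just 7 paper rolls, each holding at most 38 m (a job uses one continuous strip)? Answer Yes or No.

A valid assignment using 6 paper rolls:
  roll 1: 31 = 31
  roll 2: 30 = 30
  roll 3: 27 = 27
  roll 4: 26 + 12 = 38
  roll 5: 21 + 16 = 37
  roll 6: 21 = 21
That uses only 6 ≤ 7, so 7 paper rolls are enough.

Yes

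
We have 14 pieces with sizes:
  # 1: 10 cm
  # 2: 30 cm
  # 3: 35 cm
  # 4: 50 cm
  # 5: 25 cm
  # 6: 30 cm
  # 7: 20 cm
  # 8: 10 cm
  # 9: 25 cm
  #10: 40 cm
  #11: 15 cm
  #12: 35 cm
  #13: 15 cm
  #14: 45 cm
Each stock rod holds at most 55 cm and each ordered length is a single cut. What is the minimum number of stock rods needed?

Total = 50 + 45 + 40 + 35 + 35 + 30 + 30 + 25 + 25 + 20 + 15 + 15 + 10 + 10 = 385 cm.
Lower bound: ⌈385/55⌉ = 7 stock rods.
A packing using 8 stock rods:
  stock rod 1: 50 = 50
  stock rod 2: 45 + 10 = 55
  stock rod 3: 40 + 15 = 55
  stock rod 4: 35 + 20 = 55
  stock rod 5: 35 + 15 = 50
  stock rod 6: 30 + 25 = 55
  stock rod 7: 30 + 25 = 55
  stock rod 8: 10 = 10
No arrangement into 7 stock rods stays within capacity, so 8 is optimal.

8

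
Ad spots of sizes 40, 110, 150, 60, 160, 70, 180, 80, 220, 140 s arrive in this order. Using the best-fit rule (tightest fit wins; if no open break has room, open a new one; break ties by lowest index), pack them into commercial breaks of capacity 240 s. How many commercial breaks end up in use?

  40 → break 1 (new)  [load 40/240]
  110 → break 1  [load 150/240]
  150 → break 2 (new)  [load 150/240]
  60 → break 1  [load 210/240]
  160 → break 3 (new)  [load 160/240]
  70 → break 3  [load 230/240]
  180 → break 4 (new)  [load 180/240]
  80 → break 2  [load 230/240]
  220 → break 5 (new)  [load 220/240]
  140 → break 6 (new)  [load 140/240]
6 commercial breaks opened.

6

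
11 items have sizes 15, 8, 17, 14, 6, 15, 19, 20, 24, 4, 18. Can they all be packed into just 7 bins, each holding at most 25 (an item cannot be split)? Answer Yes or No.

No

Total = 160; ⌈160/25⌉ = 7.
8 items each exceed half the capacity and cannot share a bin, forcing at least 8 bins.
At least 8 bins are required, but only 7 are allowed.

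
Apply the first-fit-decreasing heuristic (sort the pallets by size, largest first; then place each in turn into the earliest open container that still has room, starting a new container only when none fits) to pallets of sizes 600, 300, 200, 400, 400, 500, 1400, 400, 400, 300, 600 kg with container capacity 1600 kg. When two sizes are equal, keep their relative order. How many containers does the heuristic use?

Sorted descending: 1400, 600, 600, 500, 400, 400, 400, 400, 300, 300, 200.
  1400 → container 1 (new)  [load 1400/1600]
  600 → container 2 (new)  [load 600/1600]
  600 → container 2  [load 1200/1600]
  500 → container 3 (new)  [load 500/1600]
  400 → container 2  [load 1600/1600]
  400 → container 3  [load 900/1600]
  400 → container 3  [load 1300/1600]
  400 → container 4 (new)  [load 400/1600]
  300 → container 3  [load 1600/1600]
  300 → container 4  [load 700/1600]
  200 → container 1  [load 1600/1600]
4 containers opened.

4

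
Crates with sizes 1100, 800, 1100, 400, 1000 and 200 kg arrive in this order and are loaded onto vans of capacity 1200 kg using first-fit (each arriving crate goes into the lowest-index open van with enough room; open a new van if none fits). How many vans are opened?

  1100 → van 1 (new)  [load 1100/1200]
  800 → van 2 (new)  [load 800/1200]
  1100 → van 3 (new)  [load 1100/1200]
  400 → van 2  [load 1200/1200]
  1000 → van 4 (new)  [load 1000/1200]
  200 → van 4  [load 1200/1200]
4 vans opened.

4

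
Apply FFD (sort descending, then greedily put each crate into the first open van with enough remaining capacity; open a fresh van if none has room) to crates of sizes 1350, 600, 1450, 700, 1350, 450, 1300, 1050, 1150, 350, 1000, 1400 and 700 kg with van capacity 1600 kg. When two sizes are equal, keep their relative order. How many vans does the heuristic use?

Sorted descending: 1450, 1400, 1350, 1350, 1300, 1150, 1050, 1000, 700, 700, 600, 450, 350.
  1450 → van 1 (new)  [load 1450/1600]
  1400 → van 2 (new)  [load 1400/1600]
  1350 → van 3 (new)  [load 1350/1600]
  1350 → van 4 (new)  [load 1350/1600]
  1300 → van 5 (new)  [load 1300/1600]
  1150 → van 6 (new)  [load 1150/1600]
  1050 → van 7 (new)  [load 1050/1600]
  1000 → van 8 (new)  [load 1000/1600]
  700 → van 9 (new)  [load 700/1600]
  700 → van 9  [load 1400/1600]
  600 → van 8  [load 1600/1600]
  450 → van 6  [load 1600/1600]
  350 → van 7  [load 1400/1600]
9 vans opened.

9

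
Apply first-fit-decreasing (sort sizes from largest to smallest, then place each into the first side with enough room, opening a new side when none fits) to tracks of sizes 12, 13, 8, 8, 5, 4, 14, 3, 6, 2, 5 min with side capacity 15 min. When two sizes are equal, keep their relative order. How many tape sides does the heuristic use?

Sorted descending: 14, 13, 12, 8, 8, 6, 5, 5, 4, 3, 2.
  14 → side 1 (new)  [load 14/15]
  13 → side 2 (new)  [load 13/15]
  12 → side 3 (new)  [load 12/15]
  8 → side 4 (new)  [load 8/15]
  8 → side 5 (new)  [load 8/15]
  6 → side 4  [load 14/15]
  5 → side 5  [load 13/15]
  5 → side 6 (new)  [load 5/15]
  4 → side 6  [load 9/15]
  3 → side 3  [load 15/15]
  2 → side 2  [load 15/15]
6 tape sides opened.

6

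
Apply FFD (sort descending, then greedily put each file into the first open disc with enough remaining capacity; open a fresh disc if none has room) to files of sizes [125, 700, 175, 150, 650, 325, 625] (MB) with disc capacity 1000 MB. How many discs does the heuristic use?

3

Sorted descending: 700, 650, 625, 325, 175, 150, 125.
  700 → disc 1 (new)  [load 700/1000]
  650 → disc 2 (new)  [load 650/1000]
  625 → disc 3 (new)  [load 625/1000]
  325 → disc 2  [load 975/1000]
  175 → disc 1  [load 875/1000]
  150 → disc 3  [load 775/1000]
  125 → disc 1  [load 1000/1000]
3 discs opened.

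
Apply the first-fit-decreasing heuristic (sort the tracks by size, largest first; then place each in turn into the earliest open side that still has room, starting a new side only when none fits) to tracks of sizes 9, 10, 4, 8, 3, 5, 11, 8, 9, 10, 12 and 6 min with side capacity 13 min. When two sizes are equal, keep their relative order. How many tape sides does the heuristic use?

Sorted descending: 12, 11, 10, 10, 9, 9, 8, 8, 6, 5, 4, 3.
  12 → side 1 (new)  [load 12/13]
  11 → side 2 (new)  [load 11/13]
  10 → side 3 (new)  [load 10/13]
  10 → side 4 (new)  [load 10/13]
  9 → side 5 (new)  [load 9/13]
  9 → side 6 (new)  [load 9/13]
  8 → side 7 (new)  [load 8/13]
  8 → side 8 (new)  [load 8/13]
  6 → side 9 (new)  [load 6/13]
  5 → side 7  [load 13/13]
  4 → side 5  [load 13/13]
  3 → side 3  [load 13/13]
9 tape sides opened.

9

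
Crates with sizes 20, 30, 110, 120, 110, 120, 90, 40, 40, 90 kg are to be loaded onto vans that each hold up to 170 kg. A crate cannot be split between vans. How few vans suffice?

6

Total = 120 + 120 + 110 + 110 + 90 + 90 + 40 + 40 + 30 + 20 = 770 kg.
Lower bound: ⌈770/170⌉ = 5 vans.
Also, 6 crates each exceed 85 kg, and no two of those can share a van, so at least 6 vans are needed.
A packing using 6 vans:
  van 1: 120 + 40 = 160
  van 2: 120 + 40 = 160
  van 3: 110 + 30 + 20 = 160
  van 4: 110 = 110
  van 5: 90 = 90
  van 6: 90 = 90
This matches the lower bound, so 6 is optimal.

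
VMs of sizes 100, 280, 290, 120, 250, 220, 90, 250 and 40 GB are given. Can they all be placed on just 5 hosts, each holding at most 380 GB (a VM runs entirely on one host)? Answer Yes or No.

A valid assignment using 5 hosts:
  host 1: 290 + 90 = 380
  host 2: 280 + 100 = 380
  host 3: 250 + 120 = 370
  host 4: 250 + 40 = 290
  host 5: 220 = 220
Every load is within 380 GB, so 5 hosts suffice.

Yes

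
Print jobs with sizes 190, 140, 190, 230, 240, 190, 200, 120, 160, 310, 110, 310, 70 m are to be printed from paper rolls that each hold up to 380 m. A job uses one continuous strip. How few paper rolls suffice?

7

Total = 310 + 310 + 240 + 230 + 200 + 190 + 190 + 190 + 160 + 140 + 120 + 110 + 70 = 2460 m.
Lower bound: ⌈2460/380⌉ = 7 paper rolls.
A packing using 7 paper rolls:
  roll 1: 310 + 70 = 380
  roll 2: 310 = 310
  roll 3: 240 + 140 = 380
  roll 4: 230 + 120 = 350
  roll 5: 200 + 160 = 360
  roll 6: 190 + 190 = 380
  roll 7: 190 + 110 = 300
This matches the lower bound, so 7 is optimal.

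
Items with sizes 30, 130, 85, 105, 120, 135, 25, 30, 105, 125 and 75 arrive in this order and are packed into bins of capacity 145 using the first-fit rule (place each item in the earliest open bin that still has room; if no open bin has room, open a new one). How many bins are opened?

8

  30 → bin 1 (new)  [load 30/145]
  130 → bin 2 (new)  [load 130/145]
  85 → bin 1  [load 115/145]
  105 → bin 3 (new)  [load 105/145]
  120 → bin 4 (new)  [load 120/145]
  135 → bin 5 (new)  [load 135/145]
  25 → bin 1  [load 140/145]
  30 → bin 3  [load 135/145]
  105 → bin 6 (new)  [load 105/145]
  125 → bin 7 (new)  [load 125/145]
  75 → bin 8 (new)  [load 75/145]
8 bins opened.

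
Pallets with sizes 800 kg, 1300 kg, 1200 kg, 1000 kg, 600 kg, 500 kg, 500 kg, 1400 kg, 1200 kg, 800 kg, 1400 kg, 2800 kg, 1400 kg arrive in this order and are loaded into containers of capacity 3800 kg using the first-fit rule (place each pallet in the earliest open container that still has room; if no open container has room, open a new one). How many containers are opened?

5

  800 → container 1 (new)  [load 800/3800]
  1300 → container 1  [load 2100/3800]
  1200 → container 1  [load 3300/3800]
  1000 → container 2 (new)  [load 1000/3800]
  600 → container 2  [load 1600/3800]
  500 → container 1  [load 3800/3800]
  500 → container 2  [load 2100/3800]
  1400 → container 2  [load 3500/3800]
  1200 → container 3 (new)  [load 1200/3800]
  800 → container 3  [load 2000/3800]
  1400 → container 3  [load 3400/3800]
  2800 → container 4 (new)  [load 2800/3800]
  1400 → container 5 (new)  [load 1400/3800]
5 containers opened.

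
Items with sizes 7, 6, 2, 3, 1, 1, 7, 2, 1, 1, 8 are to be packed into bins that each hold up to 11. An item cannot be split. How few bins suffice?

4

Total = 8 + 7 + 7 + 6 + 3 + 2 + 2 + 1 + 1 + 1 + 1 = 39.
Lower bound: ⌈39/11⌉ = 4 bins.
A packing using 4 bins:
  bin 1: 8 + 3 = 11
  bin 2: 7 + 2 + 2 = 11
  bin 3: 7 + 1 + 1 + 1 + 1 = 11
  bin 4: 6 = 6
This matches the lower bound, so 4 is optimal.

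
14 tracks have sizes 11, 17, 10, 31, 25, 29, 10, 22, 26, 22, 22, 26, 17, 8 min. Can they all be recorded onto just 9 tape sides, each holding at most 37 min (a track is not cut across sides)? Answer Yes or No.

A valid assignment using 9 tape sides:
  side 1: 31 = 31
  side 2: 29 + 8 = 37
  side 3: 26 + 11 = 37
  side 4: 26 + 10 = 36
  side 5: 25 + 10 = 35
  side 6: 22 = 22
  side 7: 22 = 22
  side 8: 22 = 22
  side 9: 17 + 17 = 34
Every load is within 37 min, so 9 tape sides suffice.

Yes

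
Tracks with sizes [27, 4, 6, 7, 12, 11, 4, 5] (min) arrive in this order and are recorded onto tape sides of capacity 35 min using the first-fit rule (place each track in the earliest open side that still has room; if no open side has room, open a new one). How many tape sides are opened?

3

  27 → side 1 (new)  [load 27/35]
  4 → side 1  [load 31/35]
  6 → side 2 (new)  [load 6/35]
  7 → side 2  [load 13/35]
  12 → side 2  [load 25/35]
  11 → side 3 (new)  [load 11/35]
  4 → side 1  [load 35/35]
  5 → side 2  [load 30/35]
3 tape sides opened.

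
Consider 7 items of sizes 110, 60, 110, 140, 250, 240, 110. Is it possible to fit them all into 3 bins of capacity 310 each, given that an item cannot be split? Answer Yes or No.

Total = 1020; ⌈1020/310⌉ = 4.
At least 4 bins are required, but only 3 are allowed.

No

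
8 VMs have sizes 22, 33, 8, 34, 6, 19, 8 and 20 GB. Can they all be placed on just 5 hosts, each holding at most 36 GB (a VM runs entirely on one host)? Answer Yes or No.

A valid assignment using 5 hosts:
  host 1: 34 = 34
  host 2: 33 = 33
  host 3: 22 + 8 + 6 = 36
  host 4: 20 + 8 = 28
  host 5: 19 = 19
Every load is within 36 GB, so 5 hosts suffice.

Yes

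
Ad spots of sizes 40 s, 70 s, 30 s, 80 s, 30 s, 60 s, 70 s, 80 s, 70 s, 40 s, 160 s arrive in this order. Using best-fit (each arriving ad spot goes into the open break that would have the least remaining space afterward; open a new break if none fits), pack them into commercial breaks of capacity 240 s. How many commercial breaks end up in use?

  40 → break 1 (new)  [load 40/240]
  70 → break 1  [load 110/240]
  30 → break 1  [load 140/240]
  80 → break 1  [load 220/240]
  30 → break 2 (new)  [load 30/240]
  60 → break 2  [load 90/240]
  70 → break 2  [load 160/240]
  80 → break 2  [load 240/240]
  70 → break 3 (new)  [load 70/240]
  40 → break 3  [load 110/240]
  160 → break 4 (new)  [load 160/240]
4 commercial breaks opened.

4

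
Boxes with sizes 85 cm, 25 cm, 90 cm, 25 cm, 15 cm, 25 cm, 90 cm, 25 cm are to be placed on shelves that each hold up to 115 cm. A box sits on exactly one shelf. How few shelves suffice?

4

Total = 90 + 90 + 85 + 25 + 25 + 25 + 25 + 15 = 380 cm.
Lower bound: ⌈380/115⌉ = 4 shelves.
A packing using 4 shelves:
  shelf 1: 90 + 25 = 115
  shelf 2: 90 + 25 = 115
  shelf 3: 85 + 25 = 110
  shelf 4: 25 + 15 = 40
This matches the lower bound, so 4 is optimal.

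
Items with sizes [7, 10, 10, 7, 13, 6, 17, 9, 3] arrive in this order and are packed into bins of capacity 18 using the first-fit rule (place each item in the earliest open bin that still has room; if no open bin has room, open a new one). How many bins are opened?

  7 → bin 1 (new)  [load 7/18]
  10 → bin 1  [load 17/18]
  10 → bin 2 (new)  [load 10/18]
  7 → bin 2  [load 17/18]
  13 → bin 3 (new)  [load 13/18]
  6 → bin 4 (new)  [load 6/18]
  17 → bin 5 (new)  [load 17/18]
  9 → bin 4  [load 15/18]
  3 → bin 3  [load 16/18]
5 bins opened.

5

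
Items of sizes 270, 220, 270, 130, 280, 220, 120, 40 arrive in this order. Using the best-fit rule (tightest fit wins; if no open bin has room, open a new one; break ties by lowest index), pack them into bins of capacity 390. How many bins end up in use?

5

  270 → bin 1 (new)  [load 270/390]
  220 → bin 2 (new)  [load 220/390]
  270 → bin 3 (new)  [load 270/390]
  130 → bin 2  [load 350/390]
  280 → bin 4 (new)  [load 280/390]
  220 → bin 5 (new)  [load 220/390]
  120 → bin 1  [load 390/390]
  40 → bin 2  [load 390/390]
5 bins opened.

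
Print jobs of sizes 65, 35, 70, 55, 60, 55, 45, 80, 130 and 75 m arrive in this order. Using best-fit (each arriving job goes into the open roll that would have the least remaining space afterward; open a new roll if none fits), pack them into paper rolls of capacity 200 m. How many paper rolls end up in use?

4

  65 → roll 1 (new)  [load 65/200]
  35 → roll 1  [load 100/200]
  70 → roll 1  [load 170/200]
  55 → roll 2 (new)  [load 55/200]
  60 → roll 2  [load 115/200]
  55 → roll 2  [load 170/200]
  45 → roll 3 (new)  [load 45/200]
  80 → roll 3  [load 125/200]
  130 → roll 4 (new)  [load 130/200]
  75 → roll 3  [load 200/200]
4 paper rolls opened.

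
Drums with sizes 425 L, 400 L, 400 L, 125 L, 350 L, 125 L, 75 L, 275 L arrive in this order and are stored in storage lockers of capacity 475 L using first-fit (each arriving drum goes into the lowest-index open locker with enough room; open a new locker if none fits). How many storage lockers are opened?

  425 → locker 1 (new)  [load 425/475]
  400 → locker 2 (new)  [load 400/475]
  400 → locker 3 (new)  [load 400/475]
  125 → locker 4 (new)  [load 125/475]
  350 → locker 4  [load 475/475]
  125 → locker 5 (new)  [load 125/475]
  75 → locker 2  [load 475/475]
  275 → locker 5  [load 400/475]
5 storage lockers opened.

5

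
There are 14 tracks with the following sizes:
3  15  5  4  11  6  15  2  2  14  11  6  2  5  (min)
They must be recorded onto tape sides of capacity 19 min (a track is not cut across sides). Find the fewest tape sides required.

Total = 15 + 15 + 14 + 11 + 11 + 6 + 6 + 5 + 5 + 4 + 3 + 2 + 2 + 2 = 101 min.
Lower bound: ⌈101/19⌉ = 6 tape sides.
A packing using 6 tape sides:
  side 1: 15 + 4 = 19
  side 2: 15 + 3 = 18
  side 3: 14 + 5 = 19
  side 4: 11 + 6 + 2 = 19
  side 5: 11 + 6 + 2 = 19
  side 6: 5 + 2 = 7
This matches the lower bound, so 6 is optimal.

6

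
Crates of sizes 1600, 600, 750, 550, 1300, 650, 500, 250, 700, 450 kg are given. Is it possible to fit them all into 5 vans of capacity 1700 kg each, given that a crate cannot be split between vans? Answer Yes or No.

A valid assignment using 5 vans:
  van 1: 1600 = 1600
  van 2: 1300 + 250 = 1550
  van 3: 750 + 700 = 1450
  van 4: 650 + 600 + 450 = 1700
  van 5: 550 + 500 = 1050
Every load is within 1700 kg, so 5 vans suffice.

Yes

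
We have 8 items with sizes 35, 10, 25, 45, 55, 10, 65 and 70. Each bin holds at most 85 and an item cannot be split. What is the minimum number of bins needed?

4

Total = 70 + 65 + 55 + 45 + 35 + 25 + 10 + 10 = 315.
Lower bound: ⌈315/85⌉ = 4 bins.
A packing using 4 bins:
  bin 1: 70 + 10 = 80
  bin 2: 65 + 10 = 75
  bin 3: 55 + 25 = 80
  bin 4: 45 + 35 = 80
This matches the lower bound, so 4 is optimal.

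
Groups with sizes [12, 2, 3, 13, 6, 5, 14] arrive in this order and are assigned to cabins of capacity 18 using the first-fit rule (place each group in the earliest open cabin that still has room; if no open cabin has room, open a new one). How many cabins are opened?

4

  12 → cabin 1 (new)  [load 12/18]
  2 → cabin 1  [load 14/18]
  3 → cabin 1  [load 17/18]
  13 → cabin 2 (new)  [load 13/18]
  6 → cabin 3 (new)  [load 6/18]
  5 → cabin 2  [load 18/18]
  14 → cabin 4 (new)  [load 14/18]
4 cabins opened.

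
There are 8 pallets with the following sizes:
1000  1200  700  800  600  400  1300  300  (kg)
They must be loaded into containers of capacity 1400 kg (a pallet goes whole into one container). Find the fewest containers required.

Total = 1300 + 1200 + 1000 + 800 + 700 + 600 + 400 + 300 = 6300 kg.
Lower bound: ⌈6300/1400⌉ = 5 containers.
A packing using 5 containers:
  container 1: 1300 = 1300
  container 2: 1200 = 1200
  container 3: 1000 + 400 = 1400
  container 4: 800 + 600 = 1400
  container 5: 700 + 300 = 1000
This matches the lower bound, so 5 is optimal.

5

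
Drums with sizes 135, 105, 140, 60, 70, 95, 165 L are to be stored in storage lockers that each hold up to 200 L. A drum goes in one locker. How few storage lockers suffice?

Total = 165 + 140 + 135 + 105 + 95 + 70 + 60 = 770 L.
Lower bound: ⌈770/200⌉ = 4 storage lockers.
A packing using 5 storage lockers:
  locker 1: 165 = 165
  locker 2: 140 + 60 = 200
  locker 3: 135 = 135
  locker 4: 105 + 95 = 200
  locker 5: 70 = 70
No arrangement into 4 storage lockers stays within capacity, so 5 is optimal.

5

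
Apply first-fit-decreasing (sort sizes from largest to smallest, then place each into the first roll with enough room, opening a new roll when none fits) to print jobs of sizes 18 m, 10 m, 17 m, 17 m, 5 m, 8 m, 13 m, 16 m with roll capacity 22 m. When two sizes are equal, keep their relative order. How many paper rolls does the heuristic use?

Sorted descending: 18, 17, 17, 16, 13, 10, 8, 5.
  18 → roll 1 (new)  [load 18/22]
  17 → roll 2 (new)  [load 17/22]
  17 → roll 3 (new)  [load 17/22]
  16 → roll 4 (new)  [load 16/22]
  13 → roll 5 (new)  [load 13/22]
  10 → roll 6 (new)  [load 10/22]
  8 → roll 5  [load 21/22]
  5 → roll 2  [load 22/22]
6 paper rolls opened.

6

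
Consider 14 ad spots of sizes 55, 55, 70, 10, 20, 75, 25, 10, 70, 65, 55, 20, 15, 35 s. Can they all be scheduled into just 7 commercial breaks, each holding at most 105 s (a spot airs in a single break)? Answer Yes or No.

A valid assignment using 7 commercial breaks:
  break 1: 75 + 25 = 100
  break 2: 70 + 35 = 105
  break 3: 70 + 20 + 15 = 105
  break 4: 65 + 20 + 10 + 10 = 105
  break 5: 55 = 55
  break 6: 55 = 55
  break 7: 55 = 55
Every load is within 105 s, so 7 commercial breaks suffice.

Yes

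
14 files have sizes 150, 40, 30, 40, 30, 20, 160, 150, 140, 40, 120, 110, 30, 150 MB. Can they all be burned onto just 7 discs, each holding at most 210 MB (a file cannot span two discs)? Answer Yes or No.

A valid assignment using 7 discs:
  disc 1: 160 + 40 = 200
  disc 2: 150 + 40 + 20 = 210
  disc 3: 150 + 40 = 190
  disc 4: 150 + 30 + 30 = 210
  disc 5: 140 + 30 = 170
  disc 6: 120 = 120
  disc 7: 110 = 110
Every load is within 210 MB, so 7 discs suffice.

Yes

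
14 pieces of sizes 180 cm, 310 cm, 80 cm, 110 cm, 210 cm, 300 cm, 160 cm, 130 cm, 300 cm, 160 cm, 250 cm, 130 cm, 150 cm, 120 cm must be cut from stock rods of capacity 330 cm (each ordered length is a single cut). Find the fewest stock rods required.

9

Total = 310 + 300 + 300 + 250 + 210 + 180 + 160 + 160 + 150 + 130 + 130 + 120 + 110 + 80 = 2590 cm.
Lower bound: ⌈2590/330⌉ = 8 stock rods.
A packing using 9 stock rods:
  stock rod 1: 310 = 310
  stock rod 2: 300 = 300
  stock rod 3: 300 = 300
  stock rod 4: 250 + 80 = 330
  stock rod 5: 210 + 120 = 330
  stock rod 6: 180 + 150 = 330
  stock rod 7: 160 + 160 = 320
  stock rod 8: 130 + 130 = 260
  stock rod 9: 110 = 110
No arrangement into 8 stock rods stays within capacity, so 9 is optimal.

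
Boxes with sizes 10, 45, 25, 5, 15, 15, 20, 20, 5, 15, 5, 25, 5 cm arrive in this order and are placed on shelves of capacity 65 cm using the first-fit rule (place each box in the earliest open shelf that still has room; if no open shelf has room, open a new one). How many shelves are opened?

4

  10 → shelf 1 (new)  [load 10/65]
  45 → shelf 1  [load 55/65]
  25 → shelf 2 (new)  [load 25/65]
  5 → shelf 1  [load 60/65]
  15 → shelf 2  [load 40/65]
  15 → shelf 2  [load 55/65]
  20 → shelf 3 (new)  [load 20/65]
  20 → shelf 3  [load 40/65]
  5 → shelf 1  [load 65/65]
  15 → shelf 3  [load 55/65]
  5 → shelf 2  [load 60/65]
  25 → shelf 4 (new)  [load 25/65]
  5 → shelf 2  [load 65/65]
4 shelves opened.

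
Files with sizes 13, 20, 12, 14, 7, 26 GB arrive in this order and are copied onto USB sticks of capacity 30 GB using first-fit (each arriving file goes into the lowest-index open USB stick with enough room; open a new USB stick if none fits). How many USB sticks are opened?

4

  13 → USB stick 1 (new)  [load 13/30]
  20 → USB stick 2 (new)  [load 20/30]
  12 → USB stick 1  [load 25/30]
  14 → USB stick 3 (new)  [load 14/30]
  7 → USB stick 2  [load 27/30]
  26 → USB stick 4 (new)  [load 26/30]
4 USB sticks opened.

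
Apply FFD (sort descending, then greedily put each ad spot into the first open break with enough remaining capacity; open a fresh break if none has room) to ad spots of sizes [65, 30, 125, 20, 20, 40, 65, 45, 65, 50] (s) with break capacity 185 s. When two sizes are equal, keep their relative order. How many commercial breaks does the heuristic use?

Sorted descending: 125, 65, 65, 65, 50, 45, 40, 30, 20, 20.
  125 → break 1 (new)  [load 125/185]
  65 → break 2 (new)  [load 65/185]
  65 → break 2  [load 130/185]
  65 → break 3 (new)  [load 65/185]
  50 → break 1  [load 175/185]
  45 → break 2  [load 175/185]
  40 → break 3  [load 105/185]
  30 → break 3  [load 135/185]
  20 → break 3  [load 155/185]
  20 → break 3  [load 175/185]
3 commercial breaks opened.

3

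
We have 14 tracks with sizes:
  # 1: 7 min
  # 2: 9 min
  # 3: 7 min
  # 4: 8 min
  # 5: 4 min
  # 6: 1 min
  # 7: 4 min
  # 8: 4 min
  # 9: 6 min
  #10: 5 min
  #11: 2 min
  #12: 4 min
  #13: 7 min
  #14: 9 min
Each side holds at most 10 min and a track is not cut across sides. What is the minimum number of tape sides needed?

Total = 9 + 9 + 8 + 7 + 7 + 7 + 6 + 5 + 4 + 4 + 4 + 4 + 2 + 1 = 77 min.
Lower bound: ⌈77/10⌉ = 8 tape sides.
A packing using 9 tape sides:
  side 1: 9 + 1 = 10
  side 2: 9 = 9
  side 3: 8 + 2 = 10
  side 4: 7 = 7
  side 5: 7 = 7
  side 6: 7 = 7
  side 7: 6 + 4 = 10
  side 8: 5 + 4 = 9
  side 9: 4 + 4 = 8
No arrangement into 8 tape sides stays within capacity, so 9 is optimal.

9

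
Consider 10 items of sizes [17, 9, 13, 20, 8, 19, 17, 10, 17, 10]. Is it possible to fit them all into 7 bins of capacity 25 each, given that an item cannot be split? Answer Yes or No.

A valid assignment using 7 bins:
  bin 1: 20 = 20
  bin 2: 19 = 19
  bin 3: 17 + 8 = 25
  bin 4: 17 = 17
  bin 5: 17 = 17
  bin 6: 13 + 10 = 23
  bin 7: 10 + 9 = 19
Every load is within 25, so 7 bins suffice.

Yes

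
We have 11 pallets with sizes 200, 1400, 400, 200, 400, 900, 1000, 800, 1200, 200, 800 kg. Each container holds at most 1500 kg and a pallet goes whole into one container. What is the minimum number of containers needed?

6

Total = 1400 + 1200 + 1000 + 900 + 800 + 800 + 400 + 400 + 200 + 200 + 200 = 7500 kg.
Lower bound: ⌈7500/1500⌉ = 5 containers.
Also, 6 pallets each exceed 750 kg, and no two of those can share a container, so at least 6 containers are needed.
A packing using 6 containers:
  container 1: 1400 = 1400
  container 2: 1200 + 200 = 1400
  container 3: 1000 + 400 = 1400
  container 4: 900 + 400 + 200 = 1500
  container 5: 800 + 200 = 1000
  container 6: 800 = 800
This matches the lower bound, so 6 is optimal.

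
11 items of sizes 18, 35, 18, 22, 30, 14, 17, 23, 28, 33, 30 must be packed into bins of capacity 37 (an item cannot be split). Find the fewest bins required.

9

Total = 35 + 33 + 30 + 30 + 28 + 23 + 22 + 18 + 18 + 17 + 14 = 268.
Lower bound: ⌈268/37⌉ = 8 bins.
A packing using 9 bins:
  bin 1: 35 = 35
  bin 2: 33 = 33
  bin 3: 30 = 30
  bin 4: 30 = 30
  bin 5: 28 = 28
  bin 6: 23 + 14 = 37
  bin 7: 22 = 22
  bin 8: 18 + 18 = 36
  bin 9: 17 = 17
No arrangement into 8 bins stays within capacity, so 9 is optimal.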